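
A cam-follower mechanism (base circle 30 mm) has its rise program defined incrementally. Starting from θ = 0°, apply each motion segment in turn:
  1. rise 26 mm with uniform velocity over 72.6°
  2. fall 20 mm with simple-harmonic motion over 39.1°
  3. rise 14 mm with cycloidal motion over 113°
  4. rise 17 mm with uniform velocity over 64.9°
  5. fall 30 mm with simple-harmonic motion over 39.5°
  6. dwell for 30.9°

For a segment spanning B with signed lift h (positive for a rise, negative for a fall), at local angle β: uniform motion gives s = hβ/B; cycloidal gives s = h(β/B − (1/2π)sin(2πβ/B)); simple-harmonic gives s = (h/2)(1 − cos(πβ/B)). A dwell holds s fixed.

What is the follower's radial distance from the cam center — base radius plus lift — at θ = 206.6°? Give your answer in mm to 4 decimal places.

seg 1 [0°–72.6°] uniform, h=26: full span → s += 26 → s = 26.0000
seg 2 [72.6°–111.7°] simple-harmonic, h=-20: full span → s += -20 → s = 6.0000
seg 3 [111.7°–224.7°] cycloidal, h=14: θ=206.6° here. β=94.9, B=113. 14·(0.8398 − sin(2π·0.8398)/(2π)) = 13.6402 → s = 19.6402
radial distance = base radius + s = 30 + 19.6402 = 49.6402

49.6402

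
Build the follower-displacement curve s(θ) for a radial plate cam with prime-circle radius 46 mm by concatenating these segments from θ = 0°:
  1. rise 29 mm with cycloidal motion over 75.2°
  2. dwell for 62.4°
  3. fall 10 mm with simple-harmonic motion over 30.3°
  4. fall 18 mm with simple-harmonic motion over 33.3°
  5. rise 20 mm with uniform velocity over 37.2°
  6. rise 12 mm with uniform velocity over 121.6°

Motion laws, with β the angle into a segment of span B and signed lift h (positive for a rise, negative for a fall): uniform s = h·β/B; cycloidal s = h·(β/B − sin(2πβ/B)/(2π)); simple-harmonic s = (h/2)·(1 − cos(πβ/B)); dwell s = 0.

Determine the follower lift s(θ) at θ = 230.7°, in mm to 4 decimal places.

seg 1 [0°–75.2°] cycloidal, h=29: full span → s += 29 → s = 29.0000
seg 2 [75.2°–137.6°] dwell: s stays 29.0000
seg 3 [137.6°–167.9°] simple-harmonic, h=-10: full span → s += -10 → s = 19.0000
seg 4 [167.9°–201.2°] simple-harmonic, h=-18: full span → s += -18 → s = 1.0000
seg 5 [201.2°–238.4°] uniform, h=20: θ=230.7° here. β=29.5, B=37.2. 20·29.5/37.2 = 15.8602 → s = 16.8602

16.8602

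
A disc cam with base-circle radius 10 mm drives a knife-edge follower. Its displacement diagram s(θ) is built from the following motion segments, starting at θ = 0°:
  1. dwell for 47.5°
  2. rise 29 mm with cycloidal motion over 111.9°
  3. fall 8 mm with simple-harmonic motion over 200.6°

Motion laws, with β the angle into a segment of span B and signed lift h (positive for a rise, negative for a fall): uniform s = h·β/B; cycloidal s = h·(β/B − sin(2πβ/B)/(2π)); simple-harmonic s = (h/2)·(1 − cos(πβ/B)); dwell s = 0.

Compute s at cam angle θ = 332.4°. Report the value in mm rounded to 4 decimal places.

seg 1 [0°–47.5°] dwell: s stays 0.0000
seg 2 [47.5°–159.4°] cycloidal, h=29: full span → s += 29 → s = 29.0000
seg 3 [159.4°–360°] simple-harmonic, h=-8: θ=332.4° here. β=173, B=200.6. -8/2·(1 − cos(π·0.8624)) = -7.6321 → s = 21.3679

21.3679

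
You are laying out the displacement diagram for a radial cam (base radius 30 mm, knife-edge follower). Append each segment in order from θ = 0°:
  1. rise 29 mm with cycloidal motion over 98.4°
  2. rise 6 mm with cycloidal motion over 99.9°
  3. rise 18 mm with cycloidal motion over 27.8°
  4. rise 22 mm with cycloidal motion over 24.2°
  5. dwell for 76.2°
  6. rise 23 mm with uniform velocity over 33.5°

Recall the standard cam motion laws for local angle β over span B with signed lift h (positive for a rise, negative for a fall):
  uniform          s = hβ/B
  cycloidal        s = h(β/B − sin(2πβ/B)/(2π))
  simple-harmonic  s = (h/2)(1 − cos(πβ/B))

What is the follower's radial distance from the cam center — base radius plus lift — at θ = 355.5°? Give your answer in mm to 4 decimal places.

seg 1 [0°–98.4°] cycloidal, h=29: full span → s += 29 → s = 29.0000
seg 2 [98.4°–198.3°] cycloidal, h=6: full span → s += 6 → s = 35.0000
seg 3 [198.3°–226.1°] cycloidal, h=18: full span → s += 18 → s = 53.0000
seg 4 [226.1°–250.3°] cycloidal, h=22: full span → s += 22 → s = 75.0000
seg 5 [250.3°–326.5°] dwell: s stays 75.0000
seg 6 [326.5°–360°] uniform, h=23: θ=355.5° here. β=29, B=33.5. 23·29/33.5 = 19.9104 → s = 94.9104
radial distance = base radius + s = 30 + 94.9104 = 124.9104

124.9104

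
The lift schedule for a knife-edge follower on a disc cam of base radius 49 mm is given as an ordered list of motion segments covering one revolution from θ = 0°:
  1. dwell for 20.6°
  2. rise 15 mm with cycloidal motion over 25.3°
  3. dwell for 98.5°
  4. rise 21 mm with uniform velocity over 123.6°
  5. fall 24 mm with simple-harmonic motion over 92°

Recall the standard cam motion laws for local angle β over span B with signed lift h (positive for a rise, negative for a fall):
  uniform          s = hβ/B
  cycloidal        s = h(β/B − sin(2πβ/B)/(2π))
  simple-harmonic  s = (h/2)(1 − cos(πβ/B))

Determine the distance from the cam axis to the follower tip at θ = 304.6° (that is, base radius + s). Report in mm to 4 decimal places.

seg 1 [0°–20.6°] dwell: s stays 0.0000
seg 2 [20.6°–45.9°] cycloidal, h=15: full span → s += 15 → s = 15.0000
seg 3 [45.9°–144.4°] dwell: s stays 15.0000
seg 4 [144.4°–268°] uniform, h=21: full span → s += 21 → s = 36.0000
seg 5 [268°–360°] simple-harmonic, h=-24: θ=304.6° here. β=36.6, B=92. -24/2·(1 − cos(π·0.3978)) = -8.2139 → s = 27.7861
radial distance = base radius + s = 49 + 27.7861 = 76.7861

76.7861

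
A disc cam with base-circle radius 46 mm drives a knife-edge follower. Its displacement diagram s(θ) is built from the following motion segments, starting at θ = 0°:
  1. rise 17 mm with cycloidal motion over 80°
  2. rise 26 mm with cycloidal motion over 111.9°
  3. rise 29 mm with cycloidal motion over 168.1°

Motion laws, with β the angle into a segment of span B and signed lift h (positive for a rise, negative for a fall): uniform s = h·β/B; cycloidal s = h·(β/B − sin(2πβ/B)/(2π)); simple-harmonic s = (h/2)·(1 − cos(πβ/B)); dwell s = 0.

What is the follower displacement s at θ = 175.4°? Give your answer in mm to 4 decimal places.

seg 1 [0°–80°] cycloidal, h=17: full span → s += 17 → s = 17.0000
seg 2 [80°–191.9°] cycloidal, h=26: θ=175.4° here. β=95.4, B=111.9. 26·(0.8525 − sin(2π·0.8525)/(2π)) = 25.4746 → s = 42.4746

42.4746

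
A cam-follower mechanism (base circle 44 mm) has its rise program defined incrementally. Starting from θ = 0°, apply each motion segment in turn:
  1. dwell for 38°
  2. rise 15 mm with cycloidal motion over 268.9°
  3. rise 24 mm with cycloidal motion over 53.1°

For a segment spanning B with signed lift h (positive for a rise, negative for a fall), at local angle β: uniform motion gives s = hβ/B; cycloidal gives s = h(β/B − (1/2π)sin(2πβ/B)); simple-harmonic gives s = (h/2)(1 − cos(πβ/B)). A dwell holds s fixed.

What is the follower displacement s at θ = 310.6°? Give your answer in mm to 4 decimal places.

seg 1 [0°–38°] dwell: s stays 0.0000
seg 2 [38°–306.9°] cycloidal, h=15: full span → s += 15 → s = 15.0000
seg 3 [306.9°–360°] cycloidal, h=24: θ=310.6° here. β=3.7, B=53.1. 24·(0.0697 − sin(2π·0.0697)/(2π)) = 0.0529 → s = 15.0529

15.0529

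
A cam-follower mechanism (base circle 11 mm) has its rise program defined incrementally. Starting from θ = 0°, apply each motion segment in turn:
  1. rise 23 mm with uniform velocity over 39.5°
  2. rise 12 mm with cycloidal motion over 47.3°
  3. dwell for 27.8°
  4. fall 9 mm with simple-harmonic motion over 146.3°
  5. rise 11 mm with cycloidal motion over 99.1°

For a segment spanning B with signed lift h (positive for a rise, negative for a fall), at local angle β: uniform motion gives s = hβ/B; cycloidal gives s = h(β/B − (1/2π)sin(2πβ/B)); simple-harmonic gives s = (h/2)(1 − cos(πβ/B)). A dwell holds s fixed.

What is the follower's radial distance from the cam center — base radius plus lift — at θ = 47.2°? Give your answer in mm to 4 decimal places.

seg 1 [0°–39.5°] uniform, h=23: full span → s += 23 → s = 23.0000
seg 2 [39.5°–86.8°] cycloidal, h=12: θ=47.2° here. β=7.7, B=47.3. 12·(0.1628 − sin(2π·0.1628)/(2π)) = 0.3232 → s = 23.3232
radial distance = base radius + s = 11 + 23.3232 = 34.3232

34.3232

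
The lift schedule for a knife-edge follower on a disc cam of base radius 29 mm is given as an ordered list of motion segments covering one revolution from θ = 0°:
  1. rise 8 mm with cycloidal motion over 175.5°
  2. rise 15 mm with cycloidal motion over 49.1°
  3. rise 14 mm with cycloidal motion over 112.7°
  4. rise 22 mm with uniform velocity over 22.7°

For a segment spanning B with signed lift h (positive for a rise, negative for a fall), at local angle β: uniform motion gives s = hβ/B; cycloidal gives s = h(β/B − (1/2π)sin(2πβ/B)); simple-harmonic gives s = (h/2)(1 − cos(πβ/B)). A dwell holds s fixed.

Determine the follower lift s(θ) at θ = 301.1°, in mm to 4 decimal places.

seg 1 [0°–175.5°] cycloidal, h=8: full span → s += 8 → s = 8.0000
seg 2 [175.5°–224.6°] cycloidal, h=15: full span → s += 15 → s = 23.0000
seg 3 [224.6°–337.3°] cycloidal, h=14: θ=301.1° here. β=76.5, B=112.7. 14·(0.6788 − sin(2π·0.6788)/(2π)) = 11.5120 → s = 34.5120

34.5120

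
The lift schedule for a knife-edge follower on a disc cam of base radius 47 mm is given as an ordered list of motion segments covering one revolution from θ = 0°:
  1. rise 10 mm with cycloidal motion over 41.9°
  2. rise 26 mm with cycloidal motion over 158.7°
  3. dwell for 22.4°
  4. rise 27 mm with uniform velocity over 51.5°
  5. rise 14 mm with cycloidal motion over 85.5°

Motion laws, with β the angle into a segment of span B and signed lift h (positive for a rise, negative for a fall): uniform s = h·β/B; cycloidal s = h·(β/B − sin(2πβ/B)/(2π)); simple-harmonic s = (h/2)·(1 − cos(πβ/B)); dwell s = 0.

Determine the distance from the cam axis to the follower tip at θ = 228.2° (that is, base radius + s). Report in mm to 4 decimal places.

seg 1 [0°–41.9°] cycloidal, h=10: full span → s += 10 → s = 10.0000
seg 2 [41.9°–200.6°] cycloidal, h=26: full span → s += 26 → s = 36.0000
seg 3 [200.6°–223°] dwell: s stays 36.0000
seg 4 [223°–274.5°] uniform, h=27: θ=228.2° here. β=5.2, B=51.5. 27·5.2/51.5 = 2.7262 → s = 38.7262
radial distance = base radius + s = 47 + 38.7262 = 85.7262

85.7262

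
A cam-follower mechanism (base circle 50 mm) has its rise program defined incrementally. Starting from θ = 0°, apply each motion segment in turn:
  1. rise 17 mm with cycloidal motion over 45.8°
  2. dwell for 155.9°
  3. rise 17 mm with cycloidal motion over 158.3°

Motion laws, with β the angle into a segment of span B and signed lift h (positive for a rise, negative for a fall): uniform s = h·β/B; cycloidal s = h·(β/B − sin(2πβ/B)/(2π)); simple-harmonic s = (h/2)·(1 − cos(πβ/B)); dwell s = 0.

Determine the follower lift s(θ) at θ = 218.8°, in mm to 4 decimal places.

seg 1 [0°–45.8°] cycloidal, h=17: full span → s += 17 → s = 17.0000
seg 2 [45.8°–201.7°] dwell: s stays 17.0000
seg 3 [201.7°–360°] cycloidal, h=17: θ=218.8° here. β=17.1, B=158.3. 17·(0.1080 − sin(2π·0.1080)/(2π)) = 0.1378 → s = 17.1378

17.1378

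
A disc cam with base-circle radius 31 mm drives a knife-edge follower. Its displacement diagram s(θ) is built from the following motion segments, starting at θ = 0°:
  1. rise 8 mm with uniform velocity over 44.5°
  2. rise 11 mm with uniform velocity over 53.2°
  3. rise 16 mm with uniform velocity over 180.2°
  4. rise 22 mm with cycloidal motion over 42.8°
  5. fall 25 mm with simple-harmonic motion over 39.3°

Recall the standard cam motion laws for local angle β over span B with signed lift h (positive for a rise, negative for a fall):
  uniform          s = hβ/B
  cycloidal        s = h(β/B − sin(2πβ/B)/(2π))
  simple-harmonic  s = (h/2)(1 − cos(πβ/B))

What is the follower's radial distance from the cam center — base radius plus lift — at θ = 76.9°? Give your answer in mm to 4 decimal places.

seg 1 [0°–44.5°] uniform, h=8: full span → s += 8 → s = 8.0000
seg 2 [44.5°–97.7°] uniform, h=11: θ=76.9° here. β=32.4, B=53.2. 11·32.4/53.2 = 6.6992 → s = 14.6992
radial distance = base radius + s = 31 + 14.6992 = 45.6992

45.6992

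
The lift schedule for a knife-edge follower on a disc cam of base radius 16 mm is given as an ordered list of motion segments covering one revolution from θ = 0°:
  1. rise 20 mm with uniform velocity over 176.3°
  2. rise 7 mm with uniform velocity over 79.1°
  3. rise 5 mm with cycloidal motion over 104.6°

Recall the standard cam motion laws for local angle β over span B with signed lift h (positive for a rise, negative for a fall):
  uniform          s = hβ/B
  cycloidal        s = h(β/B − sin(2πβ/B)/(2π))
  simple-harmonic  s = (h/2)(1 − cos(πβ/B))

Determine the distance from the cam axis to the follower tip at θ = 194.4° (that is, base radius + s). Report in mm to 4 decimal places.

seg 1 [0°–176.3°] uniform, h=20: full span → s += 20 → s = 20.0000
seg 2 [176.3°–255.4°] uniform, h=7: θ=194.4° here. β=18.1, B=79.1. 7·18.1/79.1 = 1.6018 → s = 21.6018
radial distance = base radius + s = 16 + 21.6018 = 37.6018

37.6018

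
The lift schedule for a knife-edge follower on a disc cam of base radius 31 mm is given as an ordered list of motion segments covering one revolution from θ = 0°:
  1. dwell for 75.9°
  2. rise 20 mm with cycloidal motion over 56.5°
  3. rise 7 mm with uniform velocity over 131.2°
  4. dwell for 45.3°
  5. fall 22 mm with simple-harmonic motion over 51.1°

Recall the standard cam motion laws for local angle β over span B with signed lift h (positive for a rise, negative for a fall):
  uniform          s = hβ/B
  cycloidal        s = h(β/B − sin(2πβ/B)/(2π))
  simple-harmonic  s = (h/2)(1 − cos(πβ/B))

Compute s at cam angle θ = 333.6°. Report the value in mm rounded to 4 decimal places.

seg 1 [0°–75.9°] dwell: s stays 0.0000
seg 2 [75.9°–132.4°] cycloidal, h=20: full span → s += 20 → s = 20.0000
seg 3 [132.4°–263.6°] uniform, h=7: full span → s += 7 → s = 27.0000
seg 4 [263.6°–308.9°] dwell: s stays 27.0000
seg 5 [308.9°–360°] simple-harmonic, h=-22: θ=333.6° here. β=24.7, B=51.1. -22/2·(1 − cos(π·0.4834)) = -10.4254 → s = 16.5746

16.5746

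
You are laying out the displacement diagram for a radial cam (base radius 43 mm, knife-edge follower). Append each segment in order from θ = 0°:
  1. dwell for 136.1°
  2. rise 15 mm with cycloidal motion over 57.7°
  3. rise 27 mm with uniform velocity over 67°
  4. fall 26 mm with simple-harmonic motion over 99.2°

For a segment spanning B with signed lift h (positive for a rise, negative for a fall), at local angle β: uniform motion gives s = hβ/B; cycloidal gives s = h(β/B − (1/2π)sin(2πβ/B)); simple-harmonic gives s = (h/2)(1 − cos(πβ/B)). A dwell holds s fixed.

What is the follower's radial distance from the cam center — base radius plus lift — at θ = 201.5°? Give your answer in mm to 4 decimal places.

seg 1 [0°–136.1°] dwell: s stays 0.0000
seg 2 [136.1°–193.8°] cycloidal, h=15: full span → s += 15 → s = 15.0000
seg 3 [193.8°–260.8°] uniform, h=27: θ=201.5° here. β=7.7, B=67. 27·7.7/67 = 3.1030 → s = 18.1030
radial distance = base radius + s = 43 + 18.1030 = 61.1030

61.1030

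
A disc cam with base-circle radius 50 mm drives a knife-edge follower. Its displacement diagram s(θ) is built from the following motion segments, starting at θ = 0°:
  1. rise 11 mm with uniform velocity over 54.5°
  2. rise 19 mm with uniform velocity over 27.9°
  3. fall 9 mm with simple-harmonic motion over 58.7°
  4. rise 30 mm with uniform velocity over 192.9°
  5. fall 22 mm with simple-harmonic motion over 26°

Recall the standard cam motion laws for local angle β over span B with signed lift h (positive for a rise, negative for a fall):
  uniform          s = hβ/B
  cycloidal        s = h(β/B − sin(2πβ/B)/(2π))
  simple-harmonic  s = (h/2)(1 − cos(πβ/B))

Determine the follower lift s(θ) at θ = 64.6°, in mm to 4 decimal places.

seg 1 [0°–54.5°] uniform, h=11: full span → s += 11 → s = 11.0000
seg 2 [54.5°–82.4°] uniform, h=19: θ=64.6° here. β=10.1, B=27.9. 19·10.1/27.9 = 6.8781 → s = 17.8781

17.8781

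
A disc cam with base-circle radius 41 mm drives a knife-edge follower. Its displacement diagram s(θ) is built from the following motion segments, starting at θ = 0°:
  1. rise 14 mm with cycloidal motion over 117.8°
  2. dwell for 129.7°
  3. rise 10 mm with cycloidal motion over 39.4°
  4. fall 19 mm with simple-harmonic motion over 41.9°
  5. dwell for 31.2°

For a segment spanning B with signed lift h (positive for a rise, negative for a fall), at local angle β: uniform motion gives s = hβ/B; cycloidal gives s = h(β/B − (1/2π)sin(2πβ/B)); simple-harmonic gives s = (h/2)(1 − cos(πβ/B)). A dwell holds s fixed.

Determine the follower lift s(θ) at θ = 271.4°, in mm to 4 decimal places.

seg 1 [0°–117.8°] cycloidal, h=14: full span → s += 14 → s = 14.0000
seg 2 [117.8°–247.5°] dwell: s stays 14.0000
seg 3 [247.5°–286.9°] cycloidal, h=10: θ=271.4° here. β=23.9, B=39.4. 10·(0.6066 − sin(2π·0.6066)/(2π)) = 7.0540 → s = 21.0540

21.0540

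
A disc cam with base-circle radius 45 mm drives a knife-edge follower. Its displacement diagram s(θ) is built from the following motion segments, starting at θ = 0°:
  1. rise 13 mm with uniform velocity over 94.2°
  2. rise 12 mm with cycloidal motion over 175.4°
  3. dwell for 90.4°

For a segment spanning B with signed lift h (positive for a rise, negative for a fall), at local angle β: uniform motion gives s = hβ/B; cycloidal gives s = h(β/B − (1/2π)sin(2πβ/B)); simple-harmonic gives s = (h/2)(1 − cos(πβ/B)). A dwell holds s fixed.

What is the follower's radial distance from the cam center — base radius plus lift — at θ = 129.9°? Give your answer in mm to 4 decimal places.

seg 1 [0°–94.2°] uniform, h=13: full span → s += 13 → s = 13.0000
seg 2 [94.2°–269.6°] cycloidal, h=12: θ=129.9° here. β=35.7, B=175.4. 12·(0.2035 − sin(2π·0.2035)/(2π)) = 0.6134 → s = 13.6134
radial distance = base radius + s = 45 + 13.6134 = 58.6134

58.6134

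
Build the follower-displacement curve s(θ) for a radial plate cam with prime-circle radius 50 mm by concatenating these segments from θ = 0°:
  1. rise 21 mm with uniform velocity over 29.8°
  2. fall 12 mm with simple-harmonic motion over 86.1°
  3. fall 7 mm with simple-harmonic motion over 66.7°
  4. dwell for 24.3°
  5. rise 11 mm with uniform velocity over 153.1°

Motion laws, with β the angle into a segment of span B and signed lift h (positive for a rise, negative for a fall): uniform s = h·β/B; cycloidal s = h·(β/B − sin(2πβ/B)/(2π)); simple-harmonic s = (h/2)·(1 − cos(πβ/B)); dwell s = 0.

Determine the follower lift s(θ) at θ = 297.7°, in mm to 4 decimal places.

seg 1 [0°–29.8°] uniform, h=21: full span → s += 21 → s = 21.0000
seg 2 [29.8°–115.9°] simple-harmonic, h=-12: full span → s += -12 → s = 9.0000
seg 3 [115.9°–182.6°] simple-harmonic, h=-7: full span → s += -7 → s = 2.0000
seg 4 [182.6°–206.9°] dwell: s stays 2.0000
seg 5 [206.9°–360°] uniform, h=11: θ=297.7° here. β=90.8, B=153.1. 11·90.8/153.1 = 6.5238 → s = 8.5238

8.5238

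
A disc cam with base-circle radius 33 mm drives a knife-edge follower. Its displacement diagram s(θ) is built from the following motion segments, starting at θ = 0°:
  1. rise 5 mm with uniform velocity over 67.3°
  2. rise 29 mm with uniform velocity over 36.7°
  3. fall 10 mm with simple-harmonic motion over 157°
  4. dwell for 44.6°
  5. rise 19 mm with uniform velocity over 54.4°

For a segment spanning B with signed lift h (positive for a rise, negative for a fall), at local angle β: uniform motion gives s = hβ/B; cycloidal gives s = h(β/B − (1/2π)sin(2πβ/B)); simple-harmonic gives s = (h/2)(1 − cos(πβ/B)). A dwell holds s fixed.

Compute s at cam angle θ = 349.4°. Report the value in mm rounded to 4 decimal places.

seg 1 [0°–67.3°] uniform, h=5: full span → s += 5 → s = 5.0000
seg 2 [67.3°–104°] uniform, h=29: full span → s += 29 → s = 34.0000
seg 3 [104°–261°] simple-harmonic, h=-10: full span → s += -10 → s = 24.0000
seg 4 [261°–305.6°] dwell: s stays 24.0000
seg 5 [305.6°–360°] uniform, h=19: θ=349.4° here. β=43.8, B=54.4. 19·43.8/54.4 = 15.2978 → s = 39.2978

39.2978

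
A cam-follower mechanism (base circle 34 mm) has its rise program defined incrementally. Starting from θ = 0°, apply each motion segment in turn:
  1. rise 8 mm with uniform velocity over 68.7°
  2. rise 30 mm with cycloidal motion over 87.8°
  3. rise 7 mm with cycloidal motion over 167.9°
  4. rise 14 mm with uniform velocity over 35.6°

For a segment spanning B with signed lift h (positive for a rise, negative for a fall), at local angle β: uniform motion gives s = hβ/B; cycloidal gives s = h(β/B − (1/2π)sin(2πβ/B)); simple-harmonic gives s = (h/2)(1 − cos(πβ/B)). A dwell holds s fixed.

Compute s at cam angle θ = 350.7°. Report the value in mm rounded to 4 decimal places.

seg 1 [0°–68.7°] uniform, h=8: full span → s += 8 → s = 8.0000
seg 2 [68.7°–156.5°] cycloidal, h=30: full span → s += 30 → s = 38.0000
seg 3 [156.5°–324.4°] cycloidal, h=7: full span → s += 7 → s = 45.0000
seg 4 [324.4°–360°] uniform, h=14: θ=350.7° here. β=26.3, B=35.6. 14·26.3/35.6 = 10.3427 → s = 55.3427

55.3427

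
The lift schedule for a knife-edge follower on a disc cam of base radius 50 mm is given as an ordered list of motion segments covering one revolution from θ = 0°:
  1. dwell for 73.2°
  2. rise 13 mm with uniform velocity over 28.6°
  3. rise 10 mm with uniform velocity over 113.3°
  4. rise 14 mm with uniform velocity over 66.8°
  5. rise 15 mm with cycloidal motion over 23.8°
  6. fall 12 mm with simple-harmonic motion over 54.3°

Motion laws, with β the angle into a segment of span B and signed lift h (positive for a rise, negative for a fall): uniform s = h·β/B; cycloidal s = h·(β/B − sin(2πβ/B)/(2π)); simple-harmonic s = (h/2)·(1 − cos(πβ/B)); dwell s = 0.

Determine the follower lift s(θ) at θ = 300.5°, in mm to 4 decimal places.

seg 1 [0°–73.2°] dwell: s stays 0.0000
seg 2 [73.2°–101.8°] uniform, h=13: full span → s += 13 → s = 13.0000
seg 3 [101.8°–215.1°] uniform, h=10: full span → s += 10 → s = 23.0000
seg 4 [215.1°–281.9°] uniform, h=14: full span → s += 14 → s = 37.0000
seg 5 [281.9°–305.7°] cycloidal, h=15: θ=300.5° here. β=18.6, B=23.8. 15·(0.7815 − sin(2π·0.7815)/(2π)) = 14.0634 → s = 51.0634

51.0634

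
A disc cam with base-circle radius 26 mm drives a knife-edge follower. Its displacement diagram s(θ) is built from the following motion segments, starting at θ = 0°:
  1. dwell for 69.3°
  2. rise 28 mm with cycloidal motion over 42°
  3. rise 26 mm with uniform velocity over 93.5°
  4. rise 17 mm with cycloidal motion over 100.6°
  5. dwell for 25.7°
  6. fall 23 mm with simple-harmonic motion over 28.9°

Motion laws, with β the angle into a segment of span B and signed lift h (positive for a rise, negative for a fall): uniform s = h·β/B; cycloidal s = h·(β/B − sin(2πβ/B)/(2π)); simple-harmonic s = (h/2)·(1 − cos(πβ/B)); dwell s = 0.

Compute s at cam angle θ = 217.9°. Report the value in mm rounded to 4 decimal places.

seg 1 [0°–69.3°] dwell: s stays 0.0000
seg 2 [69.3°–111.3°] cycloidal, h=28: full span → s += 28 → s = 28.0000
seg 3 [111.3°–204.8°] uniform, h=26: full span → s += 26 → s = 54.0000
seg 4 [204.8°–305.4°] cycloidal, h=17: θ=217.9° here. β=13.1, B=100.6. 17·(0.1302 − sin(2π·0.1302)/(2π)) = 0.2389 → s = 54.2389

54.2389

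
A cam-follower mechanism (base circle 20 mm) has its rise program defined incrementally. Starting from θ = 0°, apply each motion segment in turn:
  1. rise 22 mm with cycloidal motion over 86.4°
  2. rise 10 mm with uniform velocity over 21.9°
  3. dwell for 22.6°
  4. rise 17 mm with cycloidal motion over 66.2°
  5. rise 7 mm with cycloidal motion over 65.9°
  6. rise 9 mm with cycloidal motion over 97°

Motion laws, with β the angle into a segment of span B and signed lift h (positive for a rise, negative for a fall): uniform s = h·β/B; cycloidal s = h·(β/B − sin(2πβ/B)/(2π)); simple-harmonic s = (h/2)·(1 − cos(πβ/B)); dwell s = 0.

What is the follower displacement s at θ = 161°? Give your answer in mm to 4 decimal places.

seg 1 [0°–86.4°] cycloidal, h=22: full span → s += 22 → s = 22.0000
seg 2 [86.4°–108.3°] uniform, h=10: full span → s += 10 → s = 32.0000
seg 3 [108.3°–130.9°] dwell: s stays 32.0000
seg 4 [130.9°–197.1°] cycloidal, h=17: θ=161° here. β=30.1, B=66.2. 17·(0.4547 − sin(2π·0.4547)/(2π)) = 6.9696 → s = 38.9696

38.9696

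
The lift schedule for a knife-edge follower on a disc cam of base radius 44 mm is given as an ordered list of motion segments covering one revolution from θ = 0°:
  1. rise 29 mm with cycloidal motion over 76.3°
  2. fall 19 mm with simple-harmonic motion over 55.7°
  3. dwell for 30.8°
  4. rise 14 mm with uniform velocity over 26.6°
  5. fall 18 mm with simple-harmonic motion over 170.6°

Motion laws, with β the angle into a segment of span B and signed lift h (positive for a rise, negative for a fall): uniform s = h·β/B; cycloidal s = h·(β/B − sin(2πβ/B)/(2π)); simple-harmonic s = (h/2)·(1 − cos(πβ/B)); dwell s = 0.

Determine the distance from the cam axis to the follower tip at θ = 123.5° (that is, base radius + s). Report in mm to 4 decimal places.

seg 1 [0°–76.3°] cycloidal, h=29: full span → s += 29 → s = 29.0000
seg 2 [76.3°–132°] simple-harmonic, h=-19: θ=123.5° here. β=47.2, B=55.7. -19/2·(1 − cos(π·0.8474)) = -17.9290 → s = 11.0710
radial distance = base radius + s = 44 + 11.0710 = 55.0710

55.0710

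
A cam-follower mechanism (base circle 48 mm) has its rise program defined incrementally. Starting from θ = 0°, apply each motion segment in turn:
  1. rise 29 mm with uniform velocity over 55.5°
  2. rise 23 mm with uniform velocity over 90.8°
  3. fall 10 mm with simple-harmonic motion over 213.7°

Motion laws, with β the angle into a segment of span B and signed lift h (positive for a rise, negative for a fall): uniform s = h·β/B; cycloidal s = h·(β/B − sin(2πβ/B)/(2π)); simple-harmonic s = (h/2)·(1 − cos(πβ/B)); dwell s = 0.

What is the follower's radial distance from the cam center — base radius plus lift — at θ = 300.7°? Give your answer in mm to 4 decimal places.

seg 1 [0°–55.5°] uniform, h=29: full span → s += 29 → s = 29.0000
seg 2 [55.5°–146.3°] uniform, h=23: full span → s += 23 → s = 52.0000
seg 3 [146.3°–360°] simple-harmonic, h=-10: θ=300.7° here. β=154.4, B=213.7. -10/2·(1 − cos(π·0.7225)) = -8.2174 → s = 43.7826
radial distance = base radius + s = 48 + 43.7826 = 91.7826

91.7826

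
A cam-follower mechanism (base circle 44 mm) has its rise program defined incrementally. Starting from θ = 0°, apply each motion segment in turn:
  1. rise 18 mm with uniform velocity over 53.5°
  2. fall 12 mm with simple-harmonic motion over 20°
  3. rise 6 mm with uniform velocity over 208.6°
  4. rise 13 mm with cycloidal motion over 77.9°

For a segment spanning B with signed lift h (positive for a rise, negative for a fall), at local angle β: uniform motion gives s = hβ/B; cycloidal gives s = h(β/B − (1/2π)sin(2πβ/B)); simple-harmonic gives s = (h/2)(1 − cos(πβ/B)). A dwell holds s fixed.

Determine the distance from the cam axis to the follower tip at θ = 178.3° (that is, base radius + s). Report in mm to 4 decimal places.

seg 1 [0°–53.5°] uniform, h=18: full span → s += 18 → s = 18.0000
seg 2 [53.5°–73.5°] simple-harmonic, h=-12: full span → s += -12 → s = 6.0000
seg 3 [73.5°–282.1°] uniform, h=6: θ=178.3° here. β=104.8, B=208.6. 6·104.8/208.6 = 3.0144 → s = 9.0144
radial distance = base radius + s = 44 + 9.0144 = 53.0144

53.0144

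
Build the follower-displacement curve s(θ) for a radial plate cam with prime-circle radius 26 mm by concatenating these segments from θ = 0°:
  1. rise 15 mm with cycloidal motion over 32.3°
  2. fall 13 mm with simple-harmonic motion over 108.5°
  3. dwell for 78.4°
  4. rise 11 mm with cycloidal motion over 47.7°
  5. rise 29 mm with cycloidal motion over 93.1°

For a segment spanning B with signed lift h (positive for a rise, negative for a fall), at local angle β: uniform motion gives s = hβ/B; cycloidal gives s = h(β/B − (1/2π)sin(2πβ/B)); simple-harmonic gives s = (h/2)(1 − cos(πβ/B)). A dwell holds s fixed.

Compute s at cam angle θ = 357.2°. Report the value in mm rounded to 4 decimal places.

seg 1 [0°–32.3°] cycloidal, h=15: full span → s += 15 → s = 15.0000
seg 2 [32.3°–140.8°] simple-harmonic, h=-13: full span → s += -13 → s = 2.0000
seg 3 [140.8°–219.2°] dwell: s stays 2.0000
seg 4 [219.2°–266.9°] cycloidal, h=11: full span → s += 11 → s = 13.0000
seg 5 [266.9°–360°] cycloidal, h=29: θ=357.2° here. β=90.3, B=93.1. 29·(0.9699 − sin(2π·0.9699)/(2π)) = 28.9948 → s = 41.9948

41.9948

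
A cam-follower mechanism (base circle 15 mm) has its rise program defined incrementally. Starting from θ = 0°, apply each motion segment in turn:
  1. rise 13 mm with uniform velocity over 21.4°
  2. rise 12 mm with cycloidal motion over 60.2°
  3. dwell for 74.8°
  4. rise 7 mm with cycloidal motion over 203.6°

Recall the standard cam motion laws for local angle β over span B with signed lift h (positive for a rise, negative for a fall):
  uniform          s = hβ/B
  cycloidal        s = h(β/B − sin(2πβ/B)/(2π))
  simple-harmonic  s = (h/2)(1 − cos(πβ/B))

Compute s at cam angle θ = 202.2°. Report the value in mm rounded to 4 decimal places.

seg 1 [0°–21.4°] uniform, h=13: full span → s += 13 → s = 13.0000
seg 2 [21.4°–81.6°] cycloidal, h=12: full span → s += 12 → s = 25.0000
seg 3 [81.6°–156.4°] dwell: s stays 25.0000
seg 4 [156.4°–360°] cycloidal, h=7: θ=202.2° here. β=45.8, B=203.6. 7·(0.2250 − sin(2π·0.2250)/(2π)) = 0.4743 → s = 25.4743

25.4743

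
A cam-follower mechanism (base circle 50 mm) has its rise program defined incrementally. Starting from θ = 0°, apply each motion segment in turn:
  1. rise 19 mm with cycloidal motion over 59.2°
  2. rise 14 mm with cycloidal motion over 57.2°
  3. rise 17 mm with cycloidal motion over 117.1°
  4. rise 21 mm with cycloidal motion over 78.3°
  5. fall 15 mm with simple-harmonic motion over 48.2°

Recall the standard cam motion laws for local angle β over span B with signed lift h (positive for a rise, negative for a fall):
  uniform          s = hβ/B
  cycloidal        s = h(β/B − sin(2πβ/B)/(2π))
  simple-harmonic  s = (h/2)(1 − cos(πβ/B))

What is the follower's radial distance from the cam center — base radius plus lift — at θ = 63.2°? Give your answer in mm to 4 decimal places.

seg 1 [0°–59.2°] cycloidal, h=19: full span → s += 19 → s = 19.0000
seg 2 [59.2°–116.4°] cycloidal, h=14: θ=63.2° here. β=4, B=57.2. 14·(0.0699 − sin(2π·0.0699)/(2π)) = 0.0312 → s = 19.0312
radial distance = base radius + s = 50 + 19.0312 = 69.0312

69.0312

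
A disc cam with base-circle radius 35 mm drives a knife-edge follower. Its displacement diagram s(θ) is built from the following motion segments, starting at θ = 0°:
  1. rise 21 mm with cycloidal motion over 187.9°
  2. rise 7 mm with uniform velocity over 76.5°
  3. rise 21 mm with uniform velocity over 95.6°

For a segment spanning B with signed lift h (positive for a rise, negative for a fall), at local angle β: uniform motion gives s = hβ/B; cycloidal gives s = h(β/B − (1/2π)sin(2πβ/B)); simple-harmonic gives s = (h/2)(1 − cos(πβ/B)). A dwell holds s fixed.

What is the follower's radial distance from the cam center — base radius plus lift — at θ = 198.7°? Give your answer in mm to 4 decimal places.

seg 1 [0°–187.9°] cycloidal, h=21: full span → s += 21 → s = 21.0000
seg 2 [187.9°–264.4°] uniform, h=7: θ=198.7° here. β=10.8, B=76.5. 7·10.8/76.5 = 0.9882 → s = 21.9882
radial distance = base radius + s = 35 + 21.9882 = 56.9882

56.9882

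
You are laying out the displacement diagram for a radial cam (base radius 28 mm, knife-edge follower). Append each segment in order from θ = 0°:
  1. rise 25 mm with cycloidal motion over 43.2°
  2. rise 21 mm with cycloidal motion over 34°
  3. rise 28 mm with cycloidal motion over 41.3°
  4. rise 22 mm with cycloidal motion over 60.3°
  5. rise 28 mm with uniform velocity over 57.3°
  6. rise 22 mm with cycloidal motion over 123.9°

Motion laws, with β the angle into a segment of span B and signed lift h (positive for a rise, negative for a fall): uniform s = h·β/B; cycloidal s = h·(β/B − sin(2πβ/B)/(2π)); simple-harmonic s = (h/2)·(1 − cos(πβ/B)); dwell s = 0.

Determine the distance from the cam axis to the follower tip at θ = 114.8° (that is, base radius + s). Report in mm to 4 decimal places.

seg 1 [0°–43.2°] cycloidal, h=25: full span → s += 25 → s = 25.0000
seg 2 [43.2°–77.2°] cycloidal, h=21: full span → s += 21 → s = 46.0000
seg 3 [77.2°–118.5°] cycloidal, h=28: θ=114.8° here. β=37.6, B=41.3. 28·(0.9104 − sin(2π·0.9104)/(2π)) = 27.8696 → s = 73.8696
radial distance = base radius + s = 28 + 73.8696 = 101.8696

101.8696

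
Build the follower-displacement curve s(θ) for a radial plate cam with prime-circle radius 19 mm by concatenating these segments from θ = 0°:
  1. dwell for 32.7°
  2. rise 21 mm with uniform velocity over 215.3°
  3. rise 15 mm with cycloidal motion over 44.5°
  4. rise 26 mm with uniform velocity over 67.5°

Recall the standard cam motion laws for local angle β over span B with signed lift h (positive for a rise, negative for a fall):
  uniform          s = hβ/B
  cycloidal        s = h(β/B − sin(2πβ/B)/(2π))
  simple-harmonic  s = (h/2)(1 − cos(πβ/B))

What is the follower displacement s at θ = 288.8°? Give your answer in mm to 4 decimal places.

seg 1 [0°–32.7°] dwell: s stays 0.0000
seg 2 [32.7°–248°] uniform, h=21: full span → s += 21 → s = 21.0000
seg 3 [248°–292.5°] cycloidal, h=15: θ=288.8° here. β=40.8, B=44.5. 15·(0.9169 − sin(2π·0.9169)/(2π)) = 14.9440 → s = 35.9440

35.9440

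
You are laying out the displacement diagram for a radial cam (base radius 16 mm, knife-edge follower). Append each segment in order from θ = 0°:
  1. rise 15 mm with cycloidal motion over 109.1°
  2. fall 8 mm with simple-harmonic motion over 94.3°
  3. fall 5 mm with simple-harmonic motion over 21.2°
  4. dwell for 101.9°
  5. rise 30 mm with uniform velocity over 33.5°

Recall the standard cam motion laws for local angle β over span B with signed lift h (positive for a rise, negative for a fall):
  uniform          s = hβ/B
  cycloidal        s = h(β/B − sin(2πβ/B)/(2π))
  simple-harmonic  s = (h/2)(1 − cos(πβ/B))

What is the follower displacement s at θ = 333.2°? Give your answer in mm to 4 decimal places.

seg 1 [0°–109.1°] cycloidal, h=15: full span → s += 15 → s = 15.0000
seg 2 [109.1°–203.4°] simple-harmonic, h=-8: full span → s += -8 → s = 7.0000
seg 3 [203.4°–224.6°] simple-harmonic, h=-5: full span → s += -5 → s = 2.0000
seg 4 [224.6°–326.5°] dwell: s stays 2.0000
seg 5 [326.5°–360°] uniform, h=30: θ=333.2° here. β=6.7, B=33.5. 30·6.7/33.5 = 6.0000 → s = 8.0000

8.0000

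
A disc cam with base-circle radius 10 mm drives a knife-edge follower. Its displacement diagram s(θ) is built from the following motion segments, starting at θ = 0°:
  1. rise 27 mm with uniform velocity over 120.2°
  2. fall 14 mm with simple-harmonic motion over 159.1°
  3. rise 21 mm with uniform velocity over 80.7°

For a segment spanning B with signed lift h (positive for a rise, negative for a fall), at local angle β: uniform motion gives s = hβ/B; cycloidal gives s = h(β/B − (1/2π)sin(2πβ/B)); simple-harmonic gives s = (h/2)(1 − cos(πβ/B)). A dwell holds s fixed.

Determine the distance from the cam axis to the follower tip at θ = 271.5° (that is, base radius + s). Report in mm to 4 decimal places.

seg 1 [0°–120.2°] uniform, h=27: full span → s += 27 → s = 27.0000
seg 2 [120.2°–279.3°] simple-harmonic, h=-14: θ=271.5° here. β=151.3, B=159.1. -14/2·(1 − cos(π·0.9510)) = -13.9171 → s = 13.0829
radial distance = base radius + s = 10 + 13.0829 = 23.0829

23.0829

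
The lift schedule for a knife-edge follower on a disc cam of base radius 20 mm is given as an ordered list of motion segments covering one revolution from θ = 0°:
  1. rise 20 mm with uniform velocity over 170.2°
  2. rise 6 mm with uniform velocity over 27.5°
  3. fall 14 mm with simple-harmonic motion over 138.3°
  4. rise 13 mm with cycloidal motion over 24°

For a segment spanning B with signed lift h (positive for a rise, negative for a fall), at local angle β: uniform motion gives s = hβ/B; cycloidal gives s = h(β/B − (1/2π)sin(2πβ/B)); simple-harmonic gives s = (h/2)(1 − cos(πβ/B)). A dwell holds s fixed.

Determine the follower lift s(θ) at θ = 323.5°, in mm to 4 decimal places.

seg 1 [0°–170.2°] uniform, h=20: full span → s += 20 → s = 20.0000
seg 2 [170.2°–197.7°] uniform, h=6: full span → s += 6 → s = 26.0000
seg 3 [197.7°–336°] simple-harmonic, h=-14: θ=323.5° here. β=125.8, B=138.3. -14/2·(1 − cos(π·0.9096)) = -13.7197 → s = 12.2803

12.2803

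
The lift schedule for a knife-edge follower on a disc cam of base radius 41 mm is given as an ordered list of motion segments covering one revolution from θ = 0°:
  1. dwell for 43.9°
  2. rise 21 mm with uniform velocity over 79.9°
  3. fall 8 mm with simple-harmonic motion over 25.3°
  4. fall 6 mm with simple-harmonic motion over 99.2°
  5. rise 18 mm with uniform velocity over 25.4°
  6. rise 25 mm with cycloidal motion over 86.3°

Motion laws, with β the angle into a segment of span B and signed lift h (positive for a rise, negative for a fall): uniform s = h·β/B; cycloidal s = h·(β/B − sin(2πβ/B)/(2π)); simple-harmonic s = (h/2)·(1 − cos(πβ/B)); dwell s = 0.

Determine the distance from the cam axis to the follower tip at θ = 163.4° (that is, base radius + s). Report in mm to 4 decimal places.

seg 1 [0°–43.9°] dwell: s stays 0.0000
seg 2 [43.9°–123.8°] uniform, h=21: full span → s += 21 → s = 21.0000
seg 3 [123.8°–149.1°] simple-harmonic, h=-8: full span → s += -8 → s = 13.0000
seg 4 [149.1°–248.3°] simple-harmonic, h=-6: θ=163.4° here. β=14.3, B=99.2. -6/2·(1 − cos(π·0.1442)) = -0.3024 → s = 12.6976
radial distance = base radius + s = 41 + 12.6976 = 53.6976

53.6976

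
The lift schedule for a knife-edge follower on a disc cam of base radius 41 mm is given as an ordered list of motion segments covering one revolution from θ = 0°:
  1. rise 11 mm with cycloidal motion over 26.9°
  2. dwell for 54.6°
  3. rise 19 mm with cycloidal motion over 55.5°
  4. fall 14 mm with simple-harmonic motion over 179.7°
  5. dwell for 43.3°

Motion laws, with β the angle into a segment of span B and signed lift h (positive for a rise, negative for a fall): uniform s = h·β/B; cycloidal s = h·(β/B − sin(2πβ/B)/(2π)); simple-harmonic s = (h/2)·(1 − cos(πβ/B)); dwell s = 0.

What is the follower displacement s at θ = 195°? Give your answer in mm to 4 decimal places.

seg 1 [0°–26.9°] cycloidal, h=11: full span → s += 11 → s = 11.0000
seg 2 [26.9°–81.5°] dwell: s stays 11.0000
seg 3 [81.5°–137°] cycloidal, h=19: full span → s += 19 → s = 30.0000
seg 4 [137°–316.7°] simple-harmonic, h=-14: θ=195° here. β=58, B=179.7. -14/2·(1 − cos(π·0.3228)) = -3.3006 → s = 26.6994

26.6994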